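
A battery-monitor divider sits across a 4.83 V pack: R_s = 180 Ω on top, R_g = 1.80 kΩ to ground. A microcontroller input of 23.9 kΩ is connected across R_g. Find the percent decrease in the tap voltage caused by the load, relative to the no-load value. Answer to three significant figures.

0.680 %

The divider's output (Thévenin) resistance is R_s‖R_g = 163.6 Ω.
Fractional drop under load = R_th/(R_th + R_L) = 163.6 / (163.6 + 23900) = 0.006800.
So the output falls by 0.680 %.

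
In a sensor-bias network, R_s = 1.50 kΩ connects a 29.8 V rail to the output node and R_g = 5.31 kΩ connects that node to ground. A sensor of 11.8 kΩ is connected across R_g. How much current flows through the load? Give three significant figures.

R_g‖R_L = 3.662 kΩ; V_out = 29.8 × 3.662/5.162 = 21.14 V.
I_L = V_out / R_L = 21.14 / 11.8 kΩ = 1.79 mA.

I_L ≈ 1.79 mA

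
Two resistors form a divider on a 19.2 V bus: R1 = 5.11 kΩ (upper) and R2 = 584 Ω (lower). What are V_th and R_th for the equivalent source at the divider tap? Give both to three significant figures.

V_th is the open-circuit tap voltage: 19.2 × 584/(5110 + 584) = 1.97 V.
With the supply zeroed, R1 and R2 appear in parallel from the tap: R_th = R1‖R2 = (5110 × 584)/5694 = 524 Ω.

V_th = 1.97 V, R_th = 524 Ω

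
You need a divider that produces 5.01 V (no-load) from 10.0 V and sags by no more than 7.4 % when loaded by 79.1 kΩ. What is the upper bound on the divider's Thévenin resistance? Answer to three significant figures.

R_th ≤ 6.32 kΩ

Loading drop = R_th/(R_th + R_L) ≤ 0.0740, so R_th ≤ R_L · ε/(1−ε) = 79.1 kΩ × 0.0740/0.9260 = 6.32 kΩ.
(Any R1, R2 with R2/(R1+R2) = 0.501 and R1‖R2 ≤ 6.32 kΩ will meet the spec.)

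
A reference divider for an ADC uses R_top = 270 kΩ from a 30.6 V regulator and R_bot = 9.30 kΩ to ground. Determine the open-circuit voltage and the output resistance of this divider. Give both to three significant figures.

V_th = 1.02 V, R_th = 8.99 kΩ

V_th is the open-circuit tap voltage: 30.6 × 9.30/(270 + 9.30) = 1.02 V.
With the supply zeroed, R_top and R_bot appear in parallel from the tap: R_th = R_top‖R_bot = (270 × 9.30)/279.3 = 8.99 kΩ.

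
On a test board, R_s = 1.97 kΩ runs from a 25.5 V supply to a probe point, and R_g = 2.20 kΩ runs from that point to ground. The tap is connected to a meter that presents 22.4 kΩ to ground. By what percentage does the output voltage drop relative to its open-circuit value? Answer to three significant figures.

4.43 %

The divider's output (Thévenin) resistance is R_s‖R_g = 1.039 kΩ.
Fractional drop under load = R_th/(R_th + R_L) = 1.039 / (1.039 + 22.4) = 0.04434.
So the output falls by 4.43 %.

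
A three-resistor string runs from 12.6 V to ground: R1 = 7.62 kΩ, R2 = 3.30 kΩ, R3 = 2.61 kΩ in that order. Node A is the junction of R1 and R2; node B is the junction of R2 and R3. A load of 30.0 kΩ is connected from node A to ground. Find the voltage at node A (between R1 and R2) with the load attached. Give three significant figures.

V ≈ 4.95 V

Below node A the series string R2+R3 = 5.910 kΩ sits in parallel with the 30.0 kΩ load: 4.937 kΩ.
V_A = 12.6 × 4.937/(7.62 + 4.937) = 4.95 V.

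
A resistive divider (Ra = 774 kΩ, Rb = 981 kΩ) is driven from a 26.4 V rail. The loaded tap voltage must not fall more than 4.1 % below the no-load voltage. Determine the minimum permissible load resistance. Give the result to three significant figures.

Output resistance R_th = Ra‖Rb = (774 × 981)/1755 = 432.6 kΩ.
The fractional drop is R_th/(R_th + R_L); requiring this ≤ 0.0410 gives R_L ≥ R_th(1/0.0410 − 1) = 432.6 × 23.39 = 10.1 MΩ.

R_L(min) ≈ 10.1 MΩ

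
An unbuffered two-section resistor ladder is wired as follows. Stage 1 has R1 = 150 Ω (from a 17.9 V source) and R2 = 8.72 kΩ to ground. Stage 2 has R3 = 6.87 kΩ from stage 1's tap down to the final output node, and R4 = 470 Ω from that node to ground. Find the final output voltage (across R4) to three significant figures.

Stage 2 presents R3+R4 = 7340 Ω as a load on stage 1's tap.
Stage 1's lower leg becomes R2‖(R3+R4) = 3985 Ω, so V_mid = 17.9 × 3985/4135 = 17.25 V.
Stage 2 is itself unloaded: V_out = V_mid × R4/(R3+R4) = 17.25 × 470/7340 = 1.10 V.

V_out ≈ 1.10 V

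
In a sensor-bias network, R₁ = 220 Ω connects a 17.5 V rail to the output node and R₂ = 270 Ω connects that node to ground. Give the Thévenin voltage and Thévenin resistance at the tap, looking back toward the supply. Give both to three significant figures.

V_th = 9.64 V, R_th = 121 Ω

V_th is the open-circuit tap voltage: 17.5 × 270/(220 + 270) = 9.64 V.
With the supply zeroed, R₁ and R₂ appear in parallel from the tap: R_th = R₁‖R₂ = (220 × 270)/490.0 = 121 Ω.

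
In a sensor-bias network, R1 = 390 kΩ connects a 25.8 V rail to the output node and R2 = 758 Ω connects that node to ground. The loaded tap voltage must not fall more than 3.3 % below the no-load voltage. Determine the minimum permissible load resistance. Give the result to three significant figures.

R_L(min) ≈ 22.2 kΩ

Output resistance R_th = R1‖R2 = (390000 × 758)/390800 = 756.5 Ω.
The fractional drop is R_th/(R_th + R_L); requiring this ≤ 0.0330 gives R_L ≥ R_th(1/0.0330 − 1) = 756.5 × 29.30 = 22.2 kΩ.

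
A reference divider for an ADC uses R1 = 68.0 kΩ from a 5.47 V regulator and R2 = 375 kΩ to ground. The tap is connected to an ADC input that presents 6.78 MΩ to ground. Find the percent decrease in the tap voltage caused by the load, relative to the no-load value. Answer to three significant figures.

0.842 %

The divider's output (Thévenin) resistance is R1‖R2 = 57.56 kΩ.
Fractional drop under load = R_th/(R_th + R_L) = 57.56 / (57.56 + 6780) = 0.008419.
So the output falls by 0.842 %.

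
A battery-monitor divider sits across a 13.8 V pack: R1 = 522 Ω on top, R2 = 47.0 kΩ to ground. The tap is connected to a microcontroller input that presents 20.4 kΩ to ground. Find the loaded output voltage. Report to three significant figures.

The load sits in parallel with R2: R2‖R_L = (47000 × 20400) / (47000 + 20400) = 14230 Ω.
V_out = 13.8 × 14230 / (522 + 14230) = 13.8 × 14230/14750 = 13.3 V.

V_out ≈ 13.3 V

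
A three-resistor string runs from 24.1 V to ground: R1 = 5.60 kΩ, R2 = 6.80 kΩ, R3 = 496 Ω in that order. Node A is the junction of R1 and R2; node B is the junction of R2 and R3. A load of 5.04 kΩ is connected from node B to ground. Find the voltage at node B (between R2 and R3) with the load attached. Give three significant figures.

V ≈ 0.847 V

At node B, R3 is in parallel with the load: R3‖R_L = 451.6 Ω.
Below node A the resistance is R2 + (R3‖R_L) = 7252 Ω, so V_A = 24.1 × 7252/12850 = 13.60 V.
Then V_B = V_A × (R3‖R_L)/(R2 + R3‖R_L) = 13.60 × 451.6/7252 = 0.847 V.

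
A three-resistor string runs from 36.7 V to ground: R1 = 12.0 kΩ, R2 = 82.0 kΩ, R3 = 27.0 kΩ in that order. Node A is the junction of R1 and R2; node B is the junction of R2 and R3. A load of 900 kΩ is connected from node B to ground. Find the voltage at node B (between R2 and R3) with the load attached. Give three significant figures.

At node B, R3 is in parallel with the load: R3‖R_L = 26.21 kΩ.
Below node A the resistance is R2 + (R3‖R_L) = 108.2 kΩ, so V_A = 36.7 × 108.2/120.2 = 33.04 V.
Then V_B = V_A × (R3‖R_L)/(R2 + R3‖R_L) = 33.04 × 26.21/108.2 = 8.00 V.

V ≈ 8.00 V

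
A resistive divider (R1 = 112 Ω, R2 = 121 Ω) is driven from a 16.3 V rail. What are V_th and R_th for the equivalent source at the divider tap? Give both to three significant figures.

V_th is the open-circuit tap voltage: 16.3 × 121/(112 + 121) = 8.46 V.
With the supply zeroed, R1 and R2 appear in parallel from the tap: R_th = R1‖R2 = (112 × 121)/233.0 = 58.2 Ω.

V_th = 8.46 V, R_th = 58.2 Ω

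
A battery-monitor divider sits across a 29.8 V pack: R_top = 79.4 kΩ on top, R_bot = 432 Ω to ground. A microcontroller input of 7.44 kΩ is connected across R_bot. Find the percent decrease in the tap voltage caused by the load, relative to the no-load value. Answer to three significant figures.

5.46 %

The divider's output (Thévenin) resistance is R_top‖R_bot = 429.7 Ω.
Fractional drop under load = R_th/(R_th + R_L) = 429.7 / (429.7 + 7440) = 0.05460.
So the output falls by 5.46 %.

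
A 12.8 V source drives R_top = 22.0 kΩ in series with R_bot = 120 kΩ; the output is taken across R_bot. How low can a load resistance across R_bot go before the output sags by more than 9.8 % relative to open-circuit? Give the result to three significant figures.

Output resistance R_th = R_top‖R_bot = (22.0 × 120)/142.0 = 18.59 kΩ.
The fractional drop is R_th/(R_th + R_L); requiring this ≤ 0.0980 gives R_L ≥ R_th(1/0.0980 − 1) = 18.59 × 9.204 = 171 kΩ.

R_L(min) ≈ 171 kΩ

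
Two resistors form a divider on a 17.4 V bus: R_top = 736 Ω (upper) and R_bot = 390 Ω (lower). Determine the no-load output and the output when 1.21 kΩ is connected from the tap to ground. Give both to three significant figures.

Open-circuit: V = 17.4 × 390/(736 + 390) = 6.03 V.
With the load, R_bot becomes R_bot‖R_L = 294.9 Ω, so V = 17.4 × 294.9/1031 = 4.98 V.

Unloaded: 6.03 V; loaded: 4.98 V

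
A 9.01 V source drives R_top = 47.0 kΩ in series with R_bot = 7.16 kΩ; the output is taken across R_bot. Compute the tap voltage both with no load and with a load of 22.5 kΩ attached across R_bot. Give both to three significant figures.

Open-circuit: V = 9.01 × 7.16/(47.0 + 7.16) = 1.19 V.
With the load, R_bot becomes R_bot‖R_L = 5.432 kΩ, so V = 9.01 × 5.432/52.43 = 0.933 V.

Unloaded: 1.19 V; loaded: 0.933 V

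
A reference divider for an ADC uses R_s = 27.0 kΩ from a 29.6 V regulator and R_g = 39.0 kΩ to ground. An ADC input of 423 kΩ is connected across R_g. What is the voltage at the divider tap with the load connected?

V_out ≈ 16.9 V

The load sits in parallel with R_g: R_g‖R_L = (39.0 × 423) / (39.0 + 423) = 35.71 kΩ.
V_out = 29.6 × 35.71 / (27.0 + 35.71) = 29.6 × 35.71/62.71 = 16.9 V.
(Unloaded it would have been 17.5 V.)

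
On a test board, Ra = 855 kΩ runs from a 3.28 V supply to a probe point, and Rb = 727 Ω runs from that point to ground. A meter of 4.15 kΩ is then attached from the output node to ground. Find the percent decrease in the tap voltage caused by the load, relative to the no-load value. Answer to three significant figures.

The divider's output (Thévenin) resistance is Ra‖Rb = 726.4 Ω.
Fractional drop under load = R_th/(R_th + R_L) = 726.4 / (726.4 + 4150) = 0.1490.
So the output falls by 14.9 %.

14.9 %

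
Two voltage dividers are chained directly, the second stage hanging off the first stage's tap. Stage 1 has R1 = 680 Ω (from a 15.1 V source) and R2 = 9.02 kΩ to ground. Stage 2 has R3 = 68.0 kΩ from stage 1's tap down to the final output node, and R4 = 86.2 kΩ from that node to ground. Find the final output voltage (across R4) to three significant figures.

Stage 2 presents R3+R4 = 154200 Ω as a load on stage 1's tap.
Stage 1's lower leg becomes R2‖(R3+R4) = 8522 Ω, so V_mid = 15.1 × 8522/9202 = 13.98 V.
Stage 2 is itself unloaded: V_out = V_mid × R4/(R3+R4) = 13.98 × 86200/154200 = 7.82 V.

V_out ≈ 7.82 V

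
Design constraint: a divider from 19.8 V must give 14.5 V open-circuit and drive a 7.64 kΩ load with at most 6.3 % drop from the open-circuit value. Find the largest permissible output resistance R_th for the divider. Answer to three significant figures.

R_th ≤ 514 Ω

Loading drop = R_th/(R_th + R_L) ≤ 0.0630, so R_th ≤ R_L · ε/(1−ε) = 7.64 kΩ × 0.0630/0.9370 = 514 Ω.
(Any R1, R2 with R2/(R1+R2) = 0.732 and R1‖R2 ≤ 514 Ω will meet the spec.)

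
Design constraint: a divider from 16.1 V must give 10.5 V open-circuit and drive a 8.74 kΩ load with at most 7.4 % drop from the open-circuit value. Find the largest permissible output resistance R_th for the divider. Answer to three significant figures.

R_th ≤ 698 Ω

Loading drop = R_th/(R_th + R_L) ≤ 0.0740, so R_th ≤ R_L · ε/(1−ε) = 8.74 kΩ × 0.0740/0.9260 = 698 Ω.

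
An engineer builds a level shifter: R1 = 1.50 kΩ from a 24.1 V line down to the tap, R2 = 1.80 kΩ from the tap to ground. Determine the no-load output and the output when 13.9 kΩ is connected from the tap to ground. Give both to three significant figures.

Unloaded: 13.1 V; loaded: 12.4 V

Open-circuit: V = 24.1 × 1.80/(1.50 + 1.80) = 13.1 V.
With the load, R2 becomes R2‖R_L = 1.594 kΩ, so V = 24.1 × 1.594/3.094 = 12.4 V.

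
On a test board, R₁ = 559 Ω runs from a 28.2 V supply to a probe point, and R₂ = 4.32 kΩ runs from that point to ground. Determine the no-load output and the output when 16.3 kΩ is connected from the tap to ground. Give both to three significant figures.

Unloaded: 25.0 V; loaded: 24.2 V

Open-circuit: V = 28.2 × 4320/(559 + 4320) = 25.0 V.
With the load, R₂ becomes R₂‖R_L = 3415 Ω, so V = 28.2 × 3415/3974 = 24.2 V.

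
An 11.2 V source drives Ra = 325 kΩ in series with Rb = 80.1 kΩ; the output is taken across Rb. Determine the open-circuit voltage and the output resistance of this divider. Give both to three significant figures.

V_th is the open-circuit tap voltage: 11.2 × 80.1/(325 + 80.1) = 2.21 V.
With the supply zeroed, Ra and Rb appear in parallel from the tap: R_th = Ra‖Rb = (325 × 80.1)/405.1 = 64.3 kΩ.

V_th = 2.21 V, R_th = 64.3 kΩ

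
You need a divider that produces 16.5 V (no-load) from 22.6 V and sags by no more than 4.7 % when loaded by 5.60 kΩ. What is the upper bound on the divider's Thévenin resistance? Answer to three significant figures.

Loading drop = R_th/(R_th + R_L) ≤ 0.0470, so R_th ≤ R_L · ε/(1−ε) = 5.60 kΩ × 0.0470/0.9530 = 276 Ω.
(Any R1, R2 with R2/(R1+R2) = 0.730 and R1‖R2 ≤ 276 Ω will meet the spec.)

R_th ≤ 276 Ω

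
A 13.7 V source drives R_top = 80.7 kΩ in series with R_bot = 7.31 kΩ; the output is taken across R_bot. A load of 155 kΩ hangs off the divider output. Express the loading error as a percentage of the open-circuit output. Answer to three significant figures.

4.15 %

The divider's output (Thévenin) resistance is R_top‖R_bot = 6.703 kΩ.
Fractional drop under load = R_th/(R_th + R_L) = 6.703 / (6.703 + 155) = 0.04145.
So the output falls by 4.15 %.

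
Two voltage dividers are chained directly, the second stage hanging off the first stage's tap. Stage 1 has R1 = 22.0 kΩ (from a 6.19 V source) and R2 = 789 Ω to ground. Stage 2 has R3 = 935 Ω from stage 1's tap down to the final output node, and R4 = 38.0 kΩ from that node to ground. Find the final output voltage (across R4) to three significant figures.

V_out ≈ 0.205 V

Stage 2 presents R3+R4 = 38940 Ω as a load on stage 1's tap.
Stage 1's lower leg becomes R2‖(R3+R4) = 773.3 Ω, so V_mid = 6.19 × 773.3/22770 = 0.2102 V.
Stage 2 is itself unloaded: V_out = V_mid × R4/(R3+R4) = 0.2102 × 38000/38940 = 0.205 V.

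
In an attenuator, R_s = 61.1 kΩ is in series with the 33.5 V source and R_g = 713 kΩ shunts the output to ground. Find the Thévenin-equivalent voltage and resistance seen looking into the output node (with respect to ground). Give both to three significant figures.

V_th = 30.9 V, R_th = 56.3 kΩ

V_th is the open-circuit tap voltage: 33.5 × 713/(61.1 + 713) = 30.9 V.
With the supply zeroed, R_s and R_g appear in parallel from the tap: R_th = R_s‖R_g = (61.1 × 713)/774.1 = 56.3 kΩ.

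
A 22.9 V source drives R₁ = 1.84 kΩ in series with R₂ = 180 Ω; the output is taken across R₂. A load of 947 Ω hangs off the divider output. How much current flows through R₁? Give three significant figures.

R₂‖R_L = 151.3 Ω, so the source sees R₁ + R₂‖R_L = 1991 Ω.
I = 22.9 V / 1991 Ω = 11.5 mA.

I ≈ 11.5 mA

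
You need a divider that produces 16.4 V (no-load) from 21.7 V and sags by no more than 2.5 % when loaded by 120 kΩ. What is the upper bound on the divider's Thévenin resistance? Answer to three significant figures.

Loading drop = R_th/(R_th + R_L) ≤ 0.0250, so R_th ≤ R_L · ε/(1−ε) = 120 kΩ × 0.0250/0.9750 = 3.08 kΩ.
(Any R1, R2 with R2/(R1+R2) = 0.756 and R1‖R2 ≤ 3.08 kΩ will meet the spec.)

R_th ≤ 3.08 kΩ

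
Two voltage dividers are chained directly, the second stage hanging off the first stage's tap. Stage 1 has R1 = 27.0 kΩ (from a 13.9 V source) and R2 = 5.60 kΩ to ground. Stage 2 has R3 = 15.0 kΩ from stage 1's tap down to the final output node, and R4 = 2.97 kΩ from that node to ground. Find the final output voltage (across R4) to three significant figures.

V_out ≈ 0.314 V

Stage 2 presents R3+R4 = 17.97 kΩ as a load on stage 1's tap.
Stage 1's lower leg becomes R2‖(R3+R4) = 4.269 kΩ, so V_mid = 13.9 × 4.269/31.27 = 1.898 V.
Stage 2 is itself unloaded: V_out = V_mid × R4/(R3+R4) = 1.898 × 2.97/17.97 = 0.314 V.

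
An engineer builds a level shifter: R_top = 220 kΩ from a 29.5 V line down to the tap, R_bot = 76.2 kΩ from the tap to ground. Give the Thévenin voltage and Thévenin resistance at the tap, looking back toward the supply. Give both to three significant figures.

V_th is the open-circuit tap voltage: 29.5 × 76.2/(220 + 76.2) = 7.59 V.
With the supply zeroed, R_top and R_bot appear in parallel from the tap: R_th = R_top‖R_bot = (220 × 76.2)/296.2 = 56.6 kΩ.

V_th = 7.59 V, R_th = 56.6 kΩ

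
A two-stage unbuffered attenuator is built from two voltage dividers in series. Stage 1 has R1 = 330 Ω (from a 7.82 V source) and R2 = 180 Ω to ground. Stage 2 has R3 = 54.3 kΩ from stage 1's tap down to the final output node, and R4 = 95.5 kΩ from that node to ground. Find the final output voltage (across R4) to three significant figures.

V_out ≈ 1.76 V

Stage 2 presents R3+R4 = 149800 Ω as a load on stage 1's tap.
Stage 1's lower leg becomes R2‖(R3+R4) = 179.8 Ω, so V_mid = 7.82 × 179.8/509.8 = 2.758 V.
Stage 2 is itself unloaded: V_out = V_mid × R4/(R3+R4) = 2.758 × 95500/149800 = 1.76 V.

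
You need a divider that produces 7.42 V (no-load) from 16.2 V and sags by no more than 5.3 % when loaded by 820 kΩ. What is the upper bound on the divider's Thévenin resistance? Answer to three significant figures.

Loading drop = R_th/(R_th + R_L) ≤ 0.0530, so R_th ≤ R_L · ε/(1−ε) = 820 kΩ × 0.0530/0.9470 = 45.9 kΩ.
(Any R1, R2 with R2/(R1+R2) = 0.458 and R1‖R2 ≤ 45.9 kΩ will meet the spec.)

R_th ≤ 45.9 kΩ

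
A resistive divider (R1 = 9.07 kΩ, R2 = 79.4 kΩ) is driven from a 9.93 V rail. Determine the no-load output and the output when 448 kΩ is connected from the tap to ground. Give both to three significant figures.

Open-circuit: V = 9.93 × 79.4/(9.07 + 79.4) = 8.91 V.
With the load, R2 becomes R2‖R_L = 67.45 kΩ, so V = 9.93 × 67.45/76.52 = 8.75 V.

Unloaded: 8.91 V; loaded: 8.75 V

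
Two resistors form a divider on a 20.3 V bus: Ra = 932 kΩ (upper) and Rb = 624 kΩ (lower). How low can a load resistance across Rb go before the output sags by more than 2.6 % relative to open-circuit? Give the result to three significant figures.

R_L(min) ≈ 14.0 MΩ

Output resistance R_th = Ra‖Rb = (932 × 624)/1556 = 373.8 kΩ.
The fractional drop is R_th/(R_th + R_L); requiring this ≤ 0.0260 gives R_L ≥ R_th(1/0.0260 − 1) = 373.8 × 37.46 = 14.0 MΩ.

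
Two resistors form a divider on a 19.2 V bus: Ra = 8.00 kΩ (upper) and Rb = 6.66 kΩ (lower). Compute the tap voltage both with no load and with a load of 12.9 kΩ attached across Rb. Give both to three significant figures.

Open-circuit: V = 19.2 × 6.66/(8.00 + 6.66) = 8.72 V.
With the load, Rb becomes Rb‖R_L = 4.392 kΩ, so V = 19.2 × 4.392/12.39 = 6.81 V.

Unloaded: 8.72 V; loaded: 6.81 V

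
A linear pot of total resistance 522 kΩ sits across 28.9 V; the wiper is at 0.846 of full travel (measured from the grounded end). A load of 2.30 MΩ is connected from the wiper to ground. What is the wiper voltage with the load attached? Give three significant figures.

The wiper splits the pot into (1−α)R = 80.39 kΩ above and αR = 441.6 kΩ below.
Lower section ‖ load = 370.5 kΩ.
V_wiper = 28.9 × 370.5/(80.39 + 370.5) = 23.7 V.

V ≈ 23.7 V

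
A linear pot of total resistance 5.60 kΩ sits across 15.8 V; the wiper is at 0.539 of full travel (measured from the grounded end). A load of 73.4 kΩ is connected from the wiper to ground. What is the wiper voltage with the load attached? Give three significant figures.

The wiper splits the pot into (1−α)R = 2.582 kΩ above and αR = 3.018 kΩ below.
Lower section ‖ load = 2.899 kΩ.
V_wiper = 15.8 × 2.899/(2.582 + 2.899) = 8.36 V.

V ≈ 8.36 V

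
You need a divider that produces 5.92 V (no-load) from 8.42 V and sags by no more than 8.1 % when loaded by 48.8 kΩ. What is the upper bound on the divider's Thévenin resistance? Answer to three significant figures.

R_th ≤ 4.30 kΩ

Loading drop = R_th/(R_th + R_L) ≤ 0.0810, so R_th ≤ R_L · ε/(1−ε) = 48.8 kΩ × 0.0810/0.9190 = 4.30 kΩ.
(Any R1, R2 with R2/(R1+R2) = 0.703 and R1‖R2 ≤ 4.30 kΩ will meet the spec.)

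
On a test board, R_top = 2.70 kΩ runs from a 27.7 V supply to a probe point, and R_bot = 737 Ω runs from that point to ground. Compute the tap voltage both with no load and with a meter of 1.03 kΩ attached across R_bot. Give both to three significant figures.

Open-circuit: V = 27.7 × 737/(2700 + 737) = 5.94 V.
With the load, R_bot becomes R_bot‖R_L = 429.6 Ω, so V = 27.7 × 429.6/3130 = 3.80 V.

Unloaded: 5.94 V; loaded: 3.80 V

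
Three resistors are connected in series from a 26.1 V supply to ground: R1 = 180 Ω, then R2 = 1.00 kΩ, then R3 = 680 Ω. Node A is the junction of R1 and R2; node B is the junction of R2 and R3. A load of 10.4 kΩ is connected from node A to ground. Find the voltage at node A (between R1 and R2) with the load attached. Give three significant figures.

V ≈ 23.2 V

Below node A the series string R2+R3 = 1680 Ω sits in parallel with the 10400 Ω load: 1446 Ω.
V_A = 26.1 × 1446/(180 + 1446) = 23.2 V.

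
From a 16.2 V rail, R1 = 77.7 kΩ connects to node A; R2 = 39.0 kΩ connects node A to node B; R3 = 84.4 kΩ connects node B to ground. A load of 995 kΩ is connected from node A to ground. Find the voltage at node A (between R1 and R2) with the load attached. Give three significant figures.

Below node A the series string R2+R3 = 123.4 kΩ sits in parallel with the 995 kΩ load: 109.8 kΩ.
V_A = 16.2 × 109.8/(77.7 + 109.8) = 9.49 V.

V ≈ 9.49 V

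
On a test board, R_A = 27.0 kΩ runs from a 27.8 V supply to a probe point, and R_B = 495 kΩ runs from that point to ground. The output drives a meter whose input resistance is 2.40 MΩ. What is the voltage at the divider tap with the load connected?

The load sits in parallel with R_B: R_B‖R_L = (495 × 2400) / (495 + 2400) = 410.4 kΩ.
V_out = 27.8 × 410.4 / (27.0 + 410.4) = 27.8 × 410.4/437.4 = 26.1 V.

V_out ≈ 26.1 V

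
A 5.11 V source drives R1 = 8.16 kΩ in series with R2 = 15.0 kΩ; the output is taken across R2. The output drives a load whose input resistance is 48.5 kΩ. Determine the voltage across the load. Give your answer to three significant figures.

V_out ≈ 2.98 V

The load sits in parallel with R2: R2‖R_L = (15.0 × 48.5) / (15.0 + 48.5) = 11.46 kΩ.
V_out = 5.11 × 11.46 / (8.16 + 11.46) = 5.11 × 11.46/19.62 = 2.98 V.
(Unloaded it would have been 3.31 V.)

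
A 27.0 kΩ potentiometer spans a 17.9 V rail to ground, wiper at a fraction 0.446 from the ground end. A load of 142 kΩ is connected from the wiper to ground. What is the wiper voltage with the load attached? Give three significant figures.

The wiper splits the pot into (1−α)R = 14.96 kΩ above and αR = 12.04 kΩ below.
Lower section ‖ load = 11.10 kΩ.
V_wiper = 17.9 × 11.10/(14.96 + 11.10) = 7.63 V.

V ≈ 7.63 V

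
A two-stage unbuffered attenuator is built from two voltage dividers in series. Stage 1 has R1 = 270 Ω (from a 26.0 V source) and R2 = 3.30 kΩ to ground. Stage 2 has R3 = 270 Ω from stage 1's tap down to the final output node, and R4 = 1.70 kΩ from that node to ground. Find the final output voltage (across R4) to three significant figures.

V_out ≈ 18.4 V

Stage 2 presents R3+R4 = 1970 Ω as a load on stage 1's tap.
Stage 1's lower leg becomes R2‖(R3+R4) = 1234 Ω, so V_mid = 26.0 × 1234/1504 = 21.33 V.
Stage 2 is itself unloaded: V_out = V_mid × R4/(R3+R4) = 21.33 × 1700/1970 = 18.4 V.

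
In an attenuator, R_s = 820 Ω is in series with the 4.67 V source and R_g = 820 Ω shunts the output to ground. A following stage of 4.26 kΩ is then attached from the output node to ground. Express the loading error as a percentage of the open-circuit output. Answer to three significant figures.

The divider's output (Thévenin) resistance is R_s‖R_g = 410.0 Ω.
Fractional drop under load = R_th/(R_th + R_L) = 410.0 / (410.0 + 4260) = 0.08779.
So the output falls by 8.78 %.

8.78 %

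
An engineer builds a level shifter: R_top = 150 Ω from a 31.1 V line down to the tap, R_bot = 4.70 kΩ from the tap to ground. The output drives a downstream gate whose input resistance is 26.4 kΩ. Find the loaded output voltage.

V_out ≈ 30.0 V

The load sits in parallel with R_bot: R_bot‖R_L = (4700 × 26400) / (4700 + 26400) = 3990 Ω.
V_out = 31.1 × 3990 / (150 + 3990) = 31.1 × 3990/4140 = 30.0 V.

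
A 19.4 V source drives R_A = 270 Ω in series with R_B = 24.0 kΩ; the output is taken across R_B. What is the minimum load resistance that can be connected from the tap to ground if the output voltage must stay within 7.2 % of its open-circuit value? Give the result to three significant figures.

R_L(min) ≈ 3.44 kΩ

Output resistance R_th = R_A‖R_B = (270 × 24000)/24270 = 267.0 Ω.
The fractional drop is R_th/(R_th + R_L); requiring this ≤ 0.0720 gives R_L ≥ R_th(1/0.0720 − 1) = 267.0 × 12.89 = 3.44 kΩ.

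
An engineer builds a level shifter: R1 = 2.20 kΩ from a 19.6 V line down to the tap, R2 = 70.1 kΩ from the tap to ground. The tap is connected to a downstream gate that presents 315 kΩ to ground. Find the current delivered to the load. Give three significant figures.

R2‖R_L = 57.34 kΩ; V_out = 19.6 × 57.34/59.54 = 18.88 V.
I_L = V_out / R_L = 18.88 / 315 kΩ = 0.0599 mA.

I_L ≈ 0.0599 mA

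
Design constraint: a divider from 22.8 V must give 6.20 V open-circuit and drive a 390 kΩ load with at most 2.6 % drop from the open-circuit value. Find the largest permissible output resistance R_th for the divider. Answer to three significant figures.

R_th ≤ 10.4 kΩ

Loading drop = R_th/(R_th + R_L) ≤ 0.0260, so R_th ≤ R_L · ε/(1−ε) = 390 kΩ × 0.0260/0.9740 = 10.4 kΩ.
(Any R1, R2 with R2/(R1+R2) = 0.272 and R1‖R2 ≤ 10.4 kΩ will meet the spec.)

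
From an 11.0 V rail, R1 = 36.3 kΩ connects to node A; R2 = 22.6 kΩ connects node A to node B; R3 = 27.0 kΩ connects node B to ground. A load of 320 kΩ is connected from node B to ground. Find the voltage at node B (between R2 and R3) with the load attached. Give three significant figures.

At node B, R3 is in parallel with the load: R3‖R_L = 24.90 kΩ.
Below node A the resistance is R2 + (R3‖R_L) = 47.50 kΩ, so V_A = 11.0 × 47.50/83.80 = 6.235 V.
Then V_B = V_A × (R3‖R_L)/(R2 + R3‖R_L) = 6.235 × 24.90/47.50 = 3.27 V.

V ≈ 3.27 V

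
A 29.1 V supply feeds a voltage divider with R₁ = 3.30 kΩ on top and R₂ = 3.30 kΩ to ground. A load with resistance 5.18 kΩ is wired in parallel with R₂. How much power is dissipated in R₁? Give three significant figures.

Total resistance from the source is R₁ + (R₂‖R_L) = 5.316 kΩ, so I = 29.1/5.316 kΩ = 5.474 mA.
P = I²·R₁ = (5.474 mA)² × 3.30 kΩ = 98.9 mW.

P ≈ 98.9 mW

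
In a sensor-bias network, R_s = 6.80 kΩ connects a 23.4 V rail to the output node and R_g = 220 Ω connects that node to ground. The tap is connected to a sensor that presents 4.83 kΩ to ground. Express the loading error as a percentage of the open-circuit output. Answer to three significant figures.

The divider's output (Thévenin) resistance is R_s‖R_g = 213.1 Ω.
Fractional drop under load = R_th/(R_th + R_L) = 213.1 / (213.1 + 4830) = 0.04226.
So the output falls by 4.23 %.

4.23 %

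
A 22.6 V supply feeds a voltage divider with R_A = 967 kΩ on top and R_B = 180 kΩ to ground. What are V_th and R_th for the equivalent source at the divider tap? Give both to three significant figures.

V_th is the open-circuit tap voltage: 22.6 × 180/(967 + 180) = 3.55 V.
With the supply zeroed, R_A and R_B appear in parallel from the tap: R_th = R_A‖R_B = (967 × 180)/1147 = 152 kΩ.

V_th = 3.55 V, R_th = 152 kΩ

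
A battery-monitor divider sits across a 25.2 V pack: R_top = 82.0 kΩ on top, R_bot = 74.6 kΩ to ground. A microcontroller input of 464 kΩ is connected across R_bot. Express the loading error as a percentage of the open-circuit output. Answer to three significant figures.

The divider's output (Thévenin) resistance is R_top‖R_bot = 39.06 kΩ.
Fractional drop under load = R_th/(R_th + R_L) = 39.06 / (39.06 + 464) = 0.07765.
So the output falls by 7.76 %.

7.76 %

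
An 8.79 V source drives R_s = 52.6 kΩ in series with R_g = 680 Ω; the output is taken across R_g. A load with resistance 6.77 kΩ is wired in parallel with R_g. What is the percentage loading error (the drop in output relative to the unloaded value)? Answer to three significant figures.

The divider's output (Thévenin) resistance is R_s‖R_g = 671.3 Ω.
Fractional drop under load = R_th/(R_th + R_L) = 671.3 / (671.3 + 6770) = 0.09022.
So the output falls by 9.02 %.

9.02 %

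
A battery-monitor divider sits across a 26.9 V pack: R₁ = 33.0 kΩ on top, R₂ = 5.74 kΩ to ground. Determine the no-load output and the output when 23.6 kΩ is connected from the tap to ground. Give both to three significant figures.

Open-circuit: V = 26.9 × 5.74/(33.0 + 5.74) = 3.99 V.
With the load, R₂ becomes R₂‖R_L = 4.617 kΩ, so V = 26.9 × 4.617/37.62 = 3.30 V.

Unloaded: 3.99 V; loaded: 3.30 V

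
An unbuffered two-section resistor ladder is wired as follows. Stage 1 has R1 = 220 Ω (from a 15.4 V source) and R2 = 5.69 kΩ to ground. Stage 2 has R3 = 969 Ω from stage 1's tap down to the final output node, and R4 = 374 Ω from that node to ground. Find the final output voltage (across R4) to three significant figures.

Stage 2 presents R3+R4 = 1343 Ω as a load on stage 1's tap.
Stage 1's lower leg becomes R2‖(R3+R4) = 1087 Ω, so V_mid = 15.4 × 1087/1307 = 12.81 V.
Stage 2 is itself unloaded: V_out = V_mid × R4/(R3+R4) = 12.81 × 374/1343 = 3.57 V.

V_out ≈ 3.57 V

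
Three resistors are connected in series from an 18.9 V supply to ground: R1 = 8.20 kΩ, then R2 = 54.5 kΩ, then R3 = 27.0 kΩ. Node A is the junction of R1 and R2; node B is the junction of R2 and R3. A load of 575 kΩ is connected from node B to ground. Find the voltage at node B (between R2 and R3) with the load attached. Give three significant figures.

At node B, R3 is in parallel with the load: R3‖R_L = 25.79 kΩ.
Below node A the resistance is R2 + (R3‖R_L) = 80.29 kΩ, so V_A = 18.9 × 80.29/88.49 = 17.15 V.
Then V_B = V_A × (R3‖R_L)/(R2 + R3‖R_L) = 17.15 × 25.79/80.29 = 5.51 V.

V ≈ 5.51 V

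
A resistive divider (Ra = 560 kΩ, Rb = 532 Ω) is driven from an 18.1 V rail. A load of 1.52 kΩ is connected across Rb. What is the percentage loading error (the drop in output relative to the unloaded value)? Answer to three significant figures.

Unloaded V = 18.1 × 532/560500 = 0.01718 V.
Loaded: Rb‖R_L = 394.1 Ω, giving V = 18.1 × 394.1/560400 = 0.01273 V.
Drop = (0.01718 − 0.01273) / 0.01718 = 25.9 %.

25.9 %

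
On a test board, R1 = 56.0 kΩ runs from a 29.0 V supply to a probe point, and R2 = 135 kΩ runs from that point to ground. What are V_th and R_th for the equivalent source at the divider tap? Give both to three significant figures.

V_th is the open-circuit tap voltage: 29.0 × 135/(56.0 + 135) = 20.5 V.
With the supply zeroed, R1 and R2 appear in parallel from the tap: R_th = R1‖R2 = (56.0 × 135)/191.0 = 39.6 kΩ.

V_th = 20.5 V, R_th = 39.6 kΩ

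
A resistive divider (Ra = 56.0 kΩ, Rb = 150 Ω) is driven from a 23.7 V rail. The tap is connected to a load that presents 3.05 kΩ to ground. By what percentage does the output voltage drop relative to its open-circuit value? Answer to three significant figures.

4.68 %

The divider's output (Thévenin) resistance is Ra‖Rb = 149.6 Ω.
Fractional drop under load = R_th/(R_th + R_L) = 149.6 / (149.6 + 3050) = 0.04676.
So the output falls by 4.68 %.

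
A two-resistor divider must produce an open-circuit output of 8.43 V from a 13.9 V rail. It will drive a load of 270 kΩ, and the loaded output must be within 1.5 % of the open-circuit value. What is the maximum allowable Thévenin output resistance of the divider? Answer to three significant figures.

R_th ≤ 4.11 kΩ

Loading drop = R_th/(R_th + R_L) ≤ 0.0150, so R_th ≤ R_L · ε/(1−ε) = 270 kΩ × 0.0150/0.9850 = 4.11 kΩ.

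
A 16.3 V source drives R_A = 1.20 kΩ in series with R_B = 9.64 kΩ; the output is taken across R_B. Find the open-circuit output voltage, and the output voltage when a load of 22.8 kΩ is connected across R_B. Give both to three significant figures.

Unloaded: 14.5 V; loaded: 13.8 V

Open-circuit: V = 16.3 × 9.64/(1.20 + 9.64) = 14.5 V.
With the load, R_B becomes R_B‖R_L = 6.775 kΩ, so V = 16.3 × 6.775/7.975 = 13.8 V.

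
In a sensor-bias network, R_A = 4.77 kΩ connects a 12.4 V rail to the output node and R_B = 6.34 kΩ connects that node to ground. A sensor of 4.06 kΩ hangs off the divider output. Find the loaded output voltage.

V_out ≈ 4.24 V

The load sits in parallel with R_B: R_B‖R_L = (6.34 × 4.06) / (6.34 + 4.06) = 2.475 kΩ.
V_out = 12.4 × 2.475 / (4.77 + 2.475) = 12.4 × 2.475/7.245 = 4.24 V.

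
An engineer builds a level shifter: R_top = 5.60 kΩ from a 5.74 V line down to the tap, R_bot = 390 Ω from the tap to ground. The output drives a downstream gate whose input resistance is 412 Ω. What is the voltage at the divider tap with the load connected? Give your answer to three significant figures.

The load sits in parallel with R_bot: R_bot‖R_L = (390 × 412) / (390 + 412) = 200.3 Ω.
V_out = 5.74 × 200.3 / (5600 + 200.3) = 5.74 × 200.3/5800 = 0.198 V.
(Unloaded it would have been 0.374 V.)

V_out ≈ 0.198 V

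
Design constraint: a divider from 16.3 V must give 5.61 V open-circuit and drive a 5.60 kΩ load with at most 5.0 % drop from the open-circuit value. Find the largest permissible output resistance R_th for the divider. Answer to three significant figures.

R_th ≤ 295 Ω

Loading drop = R_th/(R_th + R_L) ≤ 0.0500, so R_th ≤ R_L · ε/(1−ε) = 5.60 kΩ × 0.0500/0.9500 = 295 Ω.
(Any R1, R2 with R2/(R1+R2) = 0.344 and R1‖R2 ≤ 295 Ω will meet the spec.)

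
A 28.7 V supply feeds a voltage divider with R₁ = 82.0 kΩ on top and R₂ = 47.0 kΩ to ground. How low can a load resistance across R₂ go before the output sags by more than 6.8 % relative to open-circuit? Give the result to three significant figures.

R_L(min) ≈ 409 kΩ

Output resistance R_th = R₁‖R₂ = (82.0 × 47.0)/129.0 = 29.88 kΩ.
The fractional drop is R_th/(R_th + R_L); requiring this ≤ 0.0680 gives R_L ≥ R_th(1/0.0680 − 1) = 29.88 × 13.71 = 409 kΩ.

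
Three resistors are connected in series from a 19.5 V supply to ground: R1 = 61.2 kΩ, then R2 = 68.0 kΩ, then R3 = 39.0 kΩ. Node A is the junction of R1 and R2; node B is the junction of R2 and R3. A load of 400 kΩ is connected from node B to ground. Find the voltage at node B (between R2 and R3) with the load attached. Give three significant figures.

At node B, R3 is in parallel with the load: R3‖R_L = 35.54 kΩ.
Below node A the resistance is R2 + (R3‖R_L) = 103.5 kΩ, so V_A = 19.5 × 103.5/164.7 = 12.26 V.
Then V_B = V_A × (R3‖R_L)/(R2 + R3‖R_L) = 12.26 × 35.54/103.5 = 4.21 V.

V ≈ 4.21 V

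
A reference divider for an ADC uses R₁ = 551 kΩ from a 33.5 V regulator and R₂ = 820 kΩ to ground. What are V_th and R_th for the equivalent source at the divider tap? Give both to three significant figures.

V_th = 20.0 V, R_th = 330 kΩ

V_th is the open-circuit tap voltage: 33.5 × 820/(551 + 820) = 20.0 V.
With the supply zeroed, R₁ and R₂ appear in parallel from the tap: R_th = R₁‖R₂ = (551 × 820)/1371 = 330 kΩ.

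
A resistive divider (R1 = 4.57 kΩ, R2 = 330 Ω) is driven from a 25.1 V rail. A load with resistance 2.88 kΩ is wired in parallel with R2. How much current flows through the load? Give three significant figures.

I_L ≈ 0.530 mA

R2‖R_L = 296.1 Ω; V_out = 25.1 × 296.1/4866 = 1.527 V.
I_L = V_out / R_L = 1.527 / 2.88 kΩ = 0.530 mA.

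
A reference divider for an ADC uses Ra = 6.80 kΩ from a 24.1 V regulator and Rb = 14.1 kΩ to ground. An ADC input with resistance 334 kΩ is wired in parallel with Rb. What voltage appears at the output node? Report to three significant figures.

The load sits in parallel with Rb: Rb‖R_L = (14.1 × 334) / (14.1 + 334) = 13.53 kΩ.
V_out = 24.1 × 13.53 / (6.80 + 13.53) = 24.1 × 13.53/20.33 = 16.0 V.

V_out ≈ 16.0 V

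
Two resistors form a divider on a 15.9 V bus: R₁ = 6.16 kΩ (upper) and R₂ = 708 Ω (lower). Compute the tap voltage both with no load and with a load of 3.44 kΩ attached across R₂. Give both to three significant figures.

Open-circuit: V = 15.9 × 708/(6160 + 708) = 1.64 V.
With the load, R₂ becomes R₂‖R_L = 587.2 Ω, so V = 15.9 × 587.2/6747 = 1.38 V.

Unloaded: 1.64 V; loaded: 1.38 V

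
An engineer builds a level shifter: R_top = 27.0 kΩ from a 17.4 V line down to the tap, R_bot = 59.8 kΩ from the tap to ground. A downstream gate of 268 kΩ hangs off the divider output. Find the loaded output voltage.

V_out ≈ 11.2 V

The load sits in parallel with R_bot: R_bot‖R_L = (59.8 × 268) / (59.8 + 268) = 48.89 kΩ.
V_out = 17.4 × 48.89 / (27.0 + 48.89) = 17.4 × 48.89/75.89 = 11.2 V.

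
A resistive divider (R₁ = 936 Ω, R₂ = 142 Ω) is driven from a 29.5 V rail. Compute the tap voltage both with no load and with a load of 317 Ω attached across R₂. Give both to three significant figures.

Unloaded: 3.89 V; loaded: 2.80 V

Open-circuit: V = 29.5 × 142/(936 + 142) = 3.89 V.
With the load, R₂ becomes R₂‖R_L = 98.07 Ω, so V = 29.5 × 98.07/1034 = 2.80 V.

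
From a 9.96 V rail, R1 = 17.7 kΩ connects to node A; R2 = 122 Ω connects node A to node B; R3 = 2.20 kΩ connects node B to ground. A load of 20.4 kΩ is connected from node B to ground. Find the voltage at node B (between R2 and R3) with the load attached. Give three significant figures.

At node B, R3 is in parallel with the load: R3‖R_L = 1986 Ω.
Below node A the resistance is R2 + (R3‖R_L) = 2108 Ω, so V_A = 9.96 × 2108/19810 = 1.060 V.
Then V_B = V_A × (R3‖R_L)/(R2 + R3‖R_L) = 1.060 × 1986/2108 = 0.999 V.

V ≈ 0.999 V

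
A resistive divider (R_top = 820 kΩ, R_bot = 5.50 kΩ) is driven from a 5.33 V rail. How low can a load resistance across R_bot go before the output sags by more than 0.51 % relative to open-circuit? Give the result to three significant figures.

R_L(min) ≈ 1.07 MΩ

Output resistance R_th = R_top‖R_bot = (820 × 5.50)/825.5 = 5.463 kΩ.
The fractional drop is R_th/(R_th + R_L); requiring this ≤ 0.00510 gives R_L ≥ R_th(1/0.00510 − 1) = 5.463 × 195.1 = 1.07 MΩ.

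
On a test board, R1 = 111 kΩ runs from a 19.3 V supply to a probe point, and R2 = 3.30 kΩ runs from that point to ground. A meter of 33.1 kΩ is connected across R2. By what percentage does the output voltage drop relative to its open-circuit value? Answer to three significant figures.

8.83 %

Unloaded V = 19.3 × 3.30/114.3 = 0.55722 V.
Loaded: R2‖R_L = 3.001 kΩ, giving V = 19.3 × 3.001/114.0 = 0.50803 V.
Drop = (0.55722 − 0.50803) / 0.55722 = 8.83 %.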